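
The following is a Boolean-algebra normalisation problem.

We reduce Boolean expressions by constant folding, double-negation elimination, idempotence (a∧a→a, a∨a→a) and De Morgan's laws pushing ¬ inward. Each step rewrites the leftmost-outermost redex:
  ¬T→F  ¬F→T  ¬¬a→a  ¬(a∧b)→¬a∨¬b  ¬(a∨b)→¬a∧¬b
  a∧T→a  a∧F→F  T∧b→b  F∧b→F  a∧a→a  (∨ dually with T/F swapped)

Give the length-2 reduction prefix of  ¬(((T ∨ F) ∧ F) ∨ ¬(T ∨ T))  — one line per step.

Answer: after 2 steps: (¬(T ∨ F) ∨ ¬F) ∧ ¬¬(T ∨ T)

Derivation:
  start: ¬(((T ∨ F) ∧ F) ∨ ¬(T ∨ T))
  step 1: ¬((T ∨ F) ∧ F) ∧ ¬¬(T ∨ T)
  step 2: (¬(T ∨ F) ∨ ¬F) ∧ ¬¬(T ∨ T)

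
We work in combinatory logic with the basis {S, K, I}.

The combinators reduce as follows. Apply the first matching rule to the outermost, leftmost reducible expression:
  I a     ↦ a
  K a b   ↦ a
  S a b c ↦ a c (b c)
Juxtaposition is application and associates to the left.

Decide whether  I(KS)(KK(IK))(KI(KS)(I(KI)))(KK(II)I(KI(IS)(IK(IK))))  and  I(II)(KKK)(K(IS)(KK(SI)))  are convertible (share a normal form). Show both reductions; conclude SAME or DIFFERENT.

Term A:
  start: I(KS)(KK(IK))(KI(KS)(I(KI)))(KK(II)I(KI(IS)(IK(IK))))
  →1  KS(KK(IK))(KI(KS)(I(KI)))(KK(II)I(KI(IS)(IK(IK))))
  →2  S(KI(KS)(I(KI)))(KK(II)I(KI(IS)(IK(IK))))
  →3  S(I(I(KI)))(KK(II)I(KI(IS)(IK(IK))))
  →4  S(I(KI))(KK(II)I(KI(IS)(IK(IK))))
  →5  S(KI)(KK(II)I(KI(IS)(IK(IK))))
  →6  S(KI)(KI(KI(IS)(IK(IK))))
  →7  S(KI)I

Term B:
  start: I(II)(KKK)(K(IS)(KK(SI)))
  →1  II(KKK)(K(IS)(KK(SI)))
  →2  I(KKK)(K(IS)(KK(SI)))
  →3  KKK(K(IS)(KK(SI)))
  →4  K(K(IS)(KK(SI)))
  →5  K(IS)
  →6  KS

Answer: DIFFERENT — A ⇓ S(KI)I, B ⇓ KS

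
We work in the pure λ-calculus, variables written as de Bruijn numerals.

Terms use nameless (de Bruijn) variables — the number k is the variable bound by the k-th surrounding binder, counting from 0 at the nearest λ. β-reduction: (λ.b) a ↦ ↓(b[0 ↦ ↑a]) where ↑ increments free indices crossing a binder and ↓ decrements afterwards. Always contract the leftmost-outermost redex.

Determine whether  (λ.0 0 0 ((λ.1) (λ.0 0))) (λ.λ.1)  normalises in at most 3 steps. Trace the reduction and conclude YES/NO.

Answer: NO — after 3 steps the term is (λ.λ.1) ((λ.λ.λ.1) (λ.0 0)), not yet normal

Derivation:
  start: (λ.0 0 0 ((λ.1) (λ.0 0))) (λ.λ.1)
  [1] (λ.λ.1) (λ.λ.1) (λ.λ.1) ((λ.λ.λ.1) (λ.0 0))
  [2] (λ.λ.λ.1) (λ.λ.1) ((λ.λ.λ.1) (λ.0 0))
  [3] (λ.λ.1) ((λ.λ.λ.1) (λ.0 0))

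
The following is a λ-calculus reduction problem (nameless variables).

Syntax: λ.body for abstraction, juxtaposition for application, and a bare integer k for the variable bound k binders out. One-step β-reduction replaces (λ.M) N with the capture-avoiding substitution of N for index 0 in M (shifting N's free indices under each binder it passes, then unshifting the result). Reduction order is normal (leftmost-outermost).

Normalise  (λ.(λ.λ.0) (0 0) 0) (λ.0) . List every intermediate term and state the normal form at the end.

Answer: normal form = λ.0  (in 3 steps)

Reduction:
  start: (λ.(λ.λ.0) (0 0) 0) (λ.0)
  [1] (λ.λ.0) ((λ.0) (λ.0)) (λ.0)
  [2] (λ.0) (λ.0)
  [3] λ.0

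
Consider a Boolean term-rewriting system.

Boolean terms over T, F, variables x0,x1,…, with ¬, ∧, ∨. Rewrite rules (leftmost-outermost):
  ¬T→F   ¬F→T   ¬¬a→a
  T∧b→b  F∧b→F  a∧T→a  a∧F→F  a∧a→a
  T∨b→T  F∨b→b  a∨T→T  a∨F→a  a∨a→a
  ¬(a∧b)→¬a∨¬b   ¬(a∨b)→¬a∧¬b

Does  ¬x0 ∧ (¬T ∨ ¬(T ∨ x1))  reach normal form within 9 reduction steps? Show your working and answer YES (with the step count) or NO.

Answer: YES — reaches normal form F in 6 ≤ 9 steps

Working:
  start: ¬x0 ∧ (¬T ∨ ¬(T ∨ x1))
  step 1: ¬x0 ∧ (F ∨ ¬(T ∨ x1))
  step 2: ¬x0 ∧ ¬(T ∨ x1)
  step 3: ¬x0 ∧ (¬T ∧ ¬x1)
  step 4: ¬x0 ∧ (F ∧ ¬x1)
  step 5: ¬x0 ∧ F
  step 6: F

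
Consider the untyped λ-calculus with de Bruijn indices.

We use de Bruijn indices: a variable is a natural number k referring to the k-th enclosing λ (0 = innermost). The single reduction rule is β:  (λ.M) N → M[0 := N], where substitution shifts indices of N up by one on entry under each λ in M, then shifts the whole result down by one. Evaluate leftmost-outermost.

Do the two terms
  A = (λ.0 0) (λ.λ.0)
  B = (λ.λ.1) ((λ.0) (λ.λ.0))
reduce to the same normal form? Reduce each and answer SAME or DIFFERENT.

Answer: DIFFERENT — A ⇓ λ.0, B ⇓ λ.λ.λ.0

Derivation:
Term A:
  start: (λ.0 0) (λ.λ.0)
  [1] (λ.λ.0) (λ.λ.0)
  [2] λ.0

Term B:
  start: (λ.λ.1) ((λ.0) (λ.λ.0))
  [1] λ.(λ.0) (λ.λ.0)
  [2] λ.λ.λ.0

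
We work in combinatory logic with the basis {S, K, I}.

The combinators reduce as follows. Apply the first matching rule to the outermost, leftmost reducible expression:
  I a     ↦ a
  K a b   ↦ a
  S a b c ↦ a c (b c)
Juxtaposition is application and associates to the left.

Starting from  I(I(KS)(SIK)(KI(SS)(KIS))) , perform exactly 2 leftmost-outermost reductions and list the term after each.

Answer: after 2 steps: KS(SIK)(KI(SS)(KIS))

Reduction:
  start: I(I(KS)(SIK)(KI(SS)(KIS)))
  [1] I(KS)(SIK)(KI(SS)(KIS))
  [2] KS(SIK)(KI(SS)(KIS))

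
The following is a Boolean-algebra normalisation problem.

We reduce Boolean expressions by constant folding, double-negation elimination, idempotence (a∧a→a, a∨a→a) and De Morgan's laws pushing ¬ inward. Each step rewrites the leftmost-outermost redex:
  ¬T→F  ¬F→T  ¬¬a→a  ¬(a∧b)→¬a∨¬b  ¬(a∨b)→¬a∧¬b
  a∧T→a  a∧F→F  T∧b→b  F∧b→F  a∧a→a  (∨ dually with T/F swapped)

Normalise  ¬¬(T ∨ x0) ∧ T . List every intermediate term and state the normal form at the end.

  start: ¬¬(T ∨ x0) ∧ T
  [1] ¬¬(T ∨ x0)
  [2] T ∨ x0
  [3] T

Answer: normal form = T  (in 3 steps)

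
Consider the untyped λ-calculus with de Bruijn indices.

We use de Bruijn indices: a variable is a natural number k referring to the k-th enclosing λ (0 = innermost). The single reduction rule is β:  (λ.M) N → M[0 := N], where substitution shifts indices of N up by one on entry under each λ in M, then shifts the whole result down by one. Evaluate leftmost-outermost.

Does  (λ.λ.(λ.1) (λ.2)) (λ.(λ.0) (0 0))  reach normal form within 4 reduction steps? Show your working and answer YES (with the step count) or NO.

  start: (λ.λ.(λ.1) (λ.2)) (λ.(λ.0) (0 0))
  step 1: λ.(λ.1) (λ.λ.(λ.0) (0 0))
  step 2: λ.0

Answer: YES — reaches normal form λ.0 in 2 ≤ 4 steps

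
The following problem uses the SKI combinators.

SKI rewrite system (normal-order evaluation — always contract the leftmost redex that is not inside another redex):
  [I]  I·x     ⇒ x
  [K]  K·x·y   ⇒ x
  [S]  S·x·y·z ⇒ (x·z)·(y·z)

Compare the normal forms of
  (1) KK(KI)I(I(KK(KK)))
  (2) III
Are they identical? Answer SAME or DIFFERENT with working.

Answer: SAME — A ⇓ I, B ⇓ I

Derivation:
Term A:
  start: KK(KI)I(I(KK(KK)))
  step 1: KI(I(KK(KK)))
  step 2: I

Term B:
  start: III
  step 1: II
  step 2: I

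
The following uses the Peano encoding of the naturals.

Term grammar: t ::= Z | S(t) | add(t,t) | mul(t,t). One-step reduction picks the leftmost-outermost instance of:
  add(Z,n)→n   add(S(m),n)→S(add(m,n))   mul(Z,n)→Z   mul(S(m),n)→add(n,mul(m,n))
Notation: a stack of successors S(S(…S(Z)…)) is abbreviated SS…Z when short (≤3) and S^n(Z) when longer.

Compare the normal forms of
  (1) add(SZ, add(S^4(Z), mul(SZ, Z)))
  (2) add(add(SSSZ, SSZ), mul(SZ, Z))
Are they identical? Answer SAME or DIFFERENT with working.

Term A:
  start: add(SZ, add(S^4(Z), mul(SZ, Z)))
  →1  S(add(Z, add(S^4(Z), mul(SZ, Z))))
  →2  S(add(S^4(Z), mul(SZ, Z)))
  →3  S(S(add(SSSZ, mul(SZ, Z))))
  →4  S(S(S(add(SSZ, mul(SZ, Z)))))
  →5  S(S(S(S(add(SZ, mul(SZ, Z))))))
  →6  S(S(S(S(S(add(Z, mul(SZ, Z)))))))
  →7  S(S(S(S(S(mul(SZ, Z))))))
  →8  S(S(S(S(S(add(Z, mul(Z, Z)))))))
  →9  S(S(S(S(S(mul(Z, Z))))))
  →10  S^5(Z)

Term B:
  start: add(add(SSSZ, SSZ), mul(SZ, Z))
  →1  add(S(add(SSZ, SSZ)), mul(SZ, Z))
  →2  S(add(add(SSZ, SSZ), mul(SZ, Z)))
  →3  S(add(S(add(SZ, SSZ)), mul(SZ, Z)))
  →4  S(S(add(add(SZ, SSZ), mul(SZ, Z))))
  →5  S(S(add(S(add(Z, SSZ)), mul(SZ, Z))))
  →6  S(S(S(add(add(Z, SSZ), mul(SZ, Z)))))
  →7  S(S(S(add(SSZ, mul(SZ, Z)))))
  →8  S(S(S(S(add(SZ, mul(SZ, Z))))))
  →9  S(S(S(S(S(add(Z, mul(SZ, Z)))))))
  →10  S(S(S(S(S(mul(SZ, Z))))))
  →11  S(S(S(S(S(add(Z, mul(Z, Z)))))))
  →12  S(S(S(S(S(mul(Z, Z))))))
  →13  S^5(Z)

Answer: SAME — A ⇓ S^5(Z), B ⇓ S^5(Z)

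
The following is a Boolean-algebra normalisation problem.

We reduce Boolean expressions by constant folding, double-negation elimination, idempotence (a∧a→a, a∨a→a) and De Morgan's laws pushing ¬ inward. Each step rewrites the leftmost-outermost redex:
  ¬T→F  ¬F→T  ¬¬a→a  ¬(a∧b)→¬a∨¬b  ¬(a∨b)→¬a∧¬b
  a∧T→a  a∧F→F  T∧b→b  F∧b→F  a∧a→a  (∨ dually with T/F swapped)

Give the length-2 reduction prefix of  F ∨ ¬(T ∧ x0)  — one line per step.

Answer: after 2 steps: ¬T ∨ ¬x0

Working:
  start: F ∨ ¬(T ∧ x0)
  [1] ¬(T ∧ x0)
  [2] ¬T ∨ ¬x0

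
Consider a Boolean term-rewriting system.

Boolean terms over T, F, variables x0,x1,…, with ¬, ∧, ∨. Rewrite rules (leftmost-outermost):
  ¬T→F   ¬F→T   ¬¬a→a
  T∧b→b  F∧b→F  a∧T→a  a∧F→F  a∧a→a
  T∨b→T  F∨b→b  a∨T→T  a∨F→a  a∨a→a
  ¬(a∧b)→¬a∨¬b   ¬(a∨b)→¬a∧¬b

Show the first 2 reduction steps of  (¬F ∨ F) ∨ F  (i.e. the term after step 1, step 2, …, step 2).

Answer: after 2 steps: ¬F

Working:
  start: (¬F ∨ F) ∨ F
  step 1: ¬F ∨ F
  step 2: ¬F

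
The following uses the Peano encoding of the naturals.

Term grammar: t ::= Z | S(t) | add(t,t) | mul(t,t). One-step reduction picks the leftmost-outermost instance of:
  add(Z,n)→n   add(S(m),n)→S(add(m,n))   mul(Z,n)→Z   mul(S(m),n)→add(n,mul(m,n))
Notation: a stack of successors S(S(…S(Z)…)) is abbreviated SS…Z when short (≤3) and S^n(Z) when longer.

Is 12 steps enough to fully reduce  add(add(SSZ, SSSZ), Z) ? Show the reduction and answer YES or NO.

Answer: YES — reaches normal form S^5(Z) in 9 ≤ 12 steps

Derivation:
  start: add(add(SSZ, SSSZ), Z)
  →1  add(S(add(SZ, SSSZ)), Z)
  →2  S(add(add(SZ, SSSZ), Z))
  →3  S(add(S(add(Z, SSSZ)), Z))
  →4  S(S(add(add(Z, SSSZ), Z)))
  →5  S(S(add(SSSZ, Z)))
  →6  S(S(S(add(SSZ, Z))))
  →7  S(S(S(S(add(SZ, Z)))))
  →8  S(S(S(S(S(add(Z, Z))))))
  →9  S^5(Z)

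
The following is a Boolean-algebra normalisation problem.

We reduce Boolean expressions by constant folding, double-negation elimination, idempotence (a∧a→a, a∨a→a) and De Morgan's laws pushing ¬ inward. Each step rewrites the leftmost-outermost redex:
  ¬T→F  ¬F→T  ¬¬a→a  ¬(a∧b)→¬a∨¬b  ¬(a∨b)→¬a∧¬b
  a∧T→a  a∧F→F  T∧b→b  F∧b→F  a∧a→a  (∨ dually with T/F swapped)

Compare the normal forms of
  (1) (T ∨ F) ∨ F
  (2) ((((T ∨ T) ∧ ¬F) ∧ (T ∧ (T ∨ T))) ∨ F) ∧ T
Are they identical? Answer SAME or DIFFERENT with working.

Answer: SAME — A ⇓ T, B ⇓ T

Derivation:
Term A:
  start: (T ∨ F) ∨ F
  step 1: T ∨ F
  step 2: T

Term B:
  start: ((((T ∨ T) ∧ ¬F) ∧ (T ∧ (T ∨ T))) ∨ F) ∧ T
  step 1: (((T ∨ T) ∧ ¬F) ∧ (T ∧ (T ∨ T))) ∨ F
  step 2: ((T ∨ T) ∧ ¬F) ∧ (T ∧ (T ∨ T))
  step 3: (T ∧ ¬F) ∧ (T ∧ (T ∨ T))
  step 4: ¬F ∧ (T ∧ (T ∨ T))
  step 5: T ∧ (T ∧ (T ∨ T))
  step 6: T ∧ (T ∨ T)
  step 7: T ∨ T
  step 8: T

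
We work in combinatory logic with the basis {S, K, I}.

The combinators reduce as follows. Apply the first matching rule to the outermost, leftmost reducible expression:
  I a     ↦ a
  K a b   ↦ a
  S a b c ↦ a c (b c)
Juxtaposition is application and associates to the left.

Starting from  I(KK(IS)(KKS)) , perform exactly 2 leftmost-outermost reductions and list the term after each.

Answer: after 2 steps: K(KKS)

Working:
  start: I(KK(IS)(KKS))
  →1  KK(IS)(KKS)
  →2  K(KKS)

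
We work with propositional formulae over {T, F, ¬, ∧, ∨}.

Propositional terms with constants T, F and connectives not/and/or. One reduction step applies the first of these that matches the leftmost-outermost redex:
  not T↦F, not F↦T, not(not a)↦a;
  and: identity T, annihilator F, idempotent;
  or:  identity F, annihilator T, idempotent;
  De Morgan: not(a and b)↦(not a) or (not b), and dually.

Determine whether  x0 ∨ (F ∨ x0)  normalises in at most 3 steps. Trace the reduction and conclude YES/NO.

Answer: YES — reaches normal form x0 in 2 ≤ 3 steps

Reduction:
  start: x0 ∨ (F ∨ x0)
  [1] x0 ∨ x0
  [2] x0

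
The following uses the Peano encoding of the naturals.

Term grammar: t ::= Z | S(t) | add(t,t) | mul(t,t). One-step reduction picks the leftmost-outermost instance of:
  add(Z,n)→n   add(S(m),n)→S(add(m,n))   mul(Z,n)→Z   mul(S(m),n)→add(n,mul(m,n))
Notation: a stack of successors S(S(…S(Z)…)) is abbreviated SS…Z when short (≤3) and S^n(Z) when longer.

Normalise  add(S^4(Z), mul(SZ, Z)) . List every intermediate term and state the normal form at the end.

Answer: normal form = S^4(Z)  (in 8 steps)

Reduction:
  start: add(S^4(Z), mul(SZ, Z))
  [1] S(add(SSSZ, mul(SZ, Z)))
  [2] S(S(add(SSZ, mul(SZ, Z))))
  [3] S(S(S(add(SZ, mul(SZ, Z)))))
  [4] S(S(S(S(add(Z, mul(SZ, Z))))))
  [5] S(S(S(S(mul(SZ, Z)))))
  [6] S(S(S(S(add(Z, mul(Z, Z))))))
  [7] S(S(S(S(mul(Z, Z)))))
  [8] S^4(Z)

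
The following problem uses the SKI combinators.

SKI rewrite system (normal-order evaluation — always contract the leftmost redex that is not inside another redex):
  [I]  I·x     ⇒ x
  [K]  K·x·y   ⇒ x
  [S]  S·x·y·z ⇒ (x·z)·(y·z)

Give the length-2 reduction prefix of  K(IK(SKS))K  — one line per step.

Answer: after 2 steps: K(SKS)

Working:
  start: K(IK(SKS))K
  [1] IK(SKS)
  [2] K(SKS)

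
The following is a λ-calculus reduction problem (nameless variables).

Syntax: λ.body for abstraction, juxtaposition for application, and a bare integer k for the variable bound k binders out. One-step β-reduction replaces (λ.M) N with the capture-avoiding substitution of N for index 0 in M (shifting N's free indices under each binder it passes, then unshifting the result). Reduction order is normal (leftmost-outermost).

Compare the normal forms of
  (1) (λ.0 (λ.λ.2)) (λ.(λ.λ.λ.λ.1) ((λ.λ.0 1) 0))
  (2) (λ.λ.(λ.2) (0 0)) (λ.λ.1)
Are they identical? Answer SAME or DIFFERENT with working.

Term A:
  start: (λ.0 (λ.λ.2)) (λ.(λ.λ.λ.λ.1) ((λ.λ.0 1) 0))
  step 1: (λ.(λ.λ.λ.λ.1) ((λ.λ.0 1) 0)) (λ.λ.λ.(λ.λ.λ.λ.1) ((λ.λ.0 1) 0))
  step 2: (λ.λ.λ.λ.1) ((λ.λ.0 1) (λ.λ.λ.(λ.λ.λ.λ.1) ((λ.λ.0 1) 0)))
  step 3: λ.λ.λ.1

Term B:
  start: (λ.λ.(λ.2) (0 0)) (λ.λ.1)
  step 1: λ.(λ.λ.λ.1) (0 0)
  step 2: λ.λ.λ.1

Answer: SAME — A ⇓ λ.λ.λ.1, B ⇓ λ.λ.λ.1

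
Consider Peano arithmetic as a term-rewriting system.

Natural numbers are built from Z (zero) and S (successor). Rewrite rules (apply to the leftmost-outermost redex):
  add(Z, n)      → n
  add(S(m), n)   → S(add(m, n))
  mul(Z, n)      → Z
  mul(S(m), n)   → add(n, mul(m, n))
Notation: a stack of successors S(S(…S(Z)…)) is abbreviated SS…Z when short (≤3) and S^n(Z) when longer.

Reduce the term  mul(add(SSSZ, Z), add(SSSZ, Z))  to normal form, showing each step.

Answer: normal form = S^9(Z)  (in 32 steps)

Reduction:
  start: mul(add(SSSZ, Z), add(SSSZ, Z))
  step 1: mul(S(add(SSZ, Z)), add(SSSZ, Z))
  step 2: add(add(SSSZ, Z), mul(add(SSZ, Z), add(SSSZ, Z)))
  step 3: add(S(add(SSZ, Z)), mul(add(SSZ, Z), add(SSSZ, Z)))
  step 4: S(add(add(SSZ, Z), mul(add(SSZ, Z), add(SSSZ, Z))))
  step 5: S(add(S(add(SZ, Z)), mul(add(SSZ, Z), add(SSSZ, Z))))
  step 6: S(S(add(add(SZ, Z), mul(add(SSZ, Z), add(SSSZ, Z)))))
  step 7: S(S(add(S(add(Z, Z)), mul(add(SSZ, Z), add(SSSZ, Z)))))
  step 8: S(S(S(add(add(Z, Z), mul(add(SSZ, Z), add(SSSZ, Z))))))
  step 9: S(S(S(add(Z, mul(add(SSZ, Z), add(SSSZ, Z))))))
  step 10: S(S(S(mul(add(SSZ, Z), add(SSSZ, Z)))))
  step 11: S(S(S(mul(S(add(SZ, Z)), add(SSSZ, Z)))))
  step 12: S(S(S(add(add(SSSZ, Z), mul(add(SZ, Z), add(SSSZ, Z))))))
  step 13: S(S(S(add(S(add(SSZ, Z)), mul(add(SZ, Z), add(SSSZ, Z))))))
  step 14: S(S(S(S(add(add(SSZ, Z), mul(add(SZ, Z), add(SSSZ, Z)))))))
  step 15: S(S(S(S(add(S(add(SZ, Z)), mul(add(SZ, Z), add(SSSZ, Z)))))))
  step 16: S(S(S(S(S(add(add(SZ, Z), mul(add(SZ, Z), add(SSSZ, Z))))))))
  step 17: S(S(S(S(S(add(S(add(Z, Z)), mul(add(SZ, Z), add(SSSZ, Z))))))))
  step 18: S(S(S(S(S(S(add(add(Z, Z), mul(add(SZ, Z), add(SSSZ, Z)))))))))
  step 19: S(S(S(S(S(S(add(Z, mul(add(SZ, Z), add(SSSZ, Z)))))))))
  step 20: S(S(S(S(S(S(mul(add(SZ, Z), add(SSSZ, Z))))))))
  step 21: S(S(S(S(S(S(mul(S(add(Z, Z)), add(SSSZ, Z))))))))
  step 22: S(S(S(S(S(S(add(add(SSSZ, Z), mul(add(Z, Z), add(SSSZ, Z)))))))))
  step 23: S(S(S(S(S(S(add(S(add(SSZ, Z)), mul(add(Z, Z), add(SSSZ, Z)))))))))
  step 24: S(S(S(S(S(S(S(add(add(SSZ, Z), mul(add(Z, Z), add(SSSZ, Z))))))))))
  step 25: S(S(S(S(S(S(S(add(S(add(SZ, Z)), mul(add(Z, Z), add(SSSZ, Z))))))))))
  step 26: S(S(S(S(S(S(S(S(add(add(SZ, Z), mul(add(Z, Z), add(SSSZ, Z)))))))))))
  step 27: S(S(S(S(S(S(S(S(add(S(add(Z, Z)), mul(add(Z, Z), add(SSSZ, Z)))))))))))
  step 28: S(S(S(S(S(S(S(S(S(add(add(Z, Z), mul(add(Z, Z), add(SSSZ, Z))))))))))))
  step 29: S(S(S(S(S(S(S(S(S(add(Z, mul(add(Z, Z), add(SSSZ, Z))))))))))))
  step 30: S(S(S(S(S(S(S(S(S(mul(add(Z, Z), add(SSSZ, Z)))))))))))
  step 31: S(S(S(S(S(S(S(S(S(mul(Z, add(SSSZ, Z)))))))))))
  step 32: S^9(Z)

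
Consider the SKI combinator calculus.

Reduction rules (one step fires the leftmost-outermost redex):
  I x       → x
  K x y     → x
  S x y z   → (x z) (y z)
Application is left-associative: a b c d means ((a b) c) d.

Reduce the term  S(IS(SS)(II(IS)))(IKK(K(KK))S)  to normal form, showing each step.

  start: S(IS(SS)(II(IS)))(IKK(K(KK))S)
  [1] S(S(SS)(II(IS)))(IKK(K(KK))S)
  [2] S(S(SS)(I(IS)))(IKK(K(KK))S)
  [3] S(S(SS)(IS))(IKK(K(KK))S)
  [4] S(S(SS)S)(IKK(K(KK))S)
  [5] S(S(SS)S)(KK(K(KK))S)
  [6] S(S(SS)S)(KS)

Answer: normal form = S(S(SS)S)(KS)  (in 6 steps)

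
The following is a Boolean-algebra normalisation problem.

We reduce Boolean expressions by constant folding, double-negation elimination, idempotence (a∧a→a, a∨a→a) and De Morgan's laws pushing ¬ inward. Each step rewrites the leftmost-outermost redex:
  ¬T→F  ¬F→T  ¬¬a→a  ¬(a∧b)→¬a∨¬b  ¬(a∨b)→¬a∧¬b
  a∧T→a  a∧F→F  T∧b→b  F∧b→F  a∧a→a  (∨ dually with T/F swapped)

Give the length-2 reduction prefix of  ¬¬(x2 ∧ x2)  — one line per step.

Answer: after 2 steps: x2

Working:
  start: ¬¬(x2 ∧ x2)
  step 1: x2 ∧ x2
  step 2: x2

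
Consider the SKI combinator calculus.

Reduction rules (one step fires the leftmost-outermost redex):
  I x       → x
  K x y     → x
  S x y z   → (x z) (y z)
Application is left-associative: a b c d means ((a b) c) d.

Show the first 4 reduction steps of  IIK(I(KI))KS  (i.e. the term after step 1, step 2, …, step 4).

Answer: after 4 steps: KIS

Reduction:
  start: IIK(I(KI))KS
  [1] IK(I(KI))KS
  [2] K(I(KI))KS
  [3] I(KI)S
  [4] KIS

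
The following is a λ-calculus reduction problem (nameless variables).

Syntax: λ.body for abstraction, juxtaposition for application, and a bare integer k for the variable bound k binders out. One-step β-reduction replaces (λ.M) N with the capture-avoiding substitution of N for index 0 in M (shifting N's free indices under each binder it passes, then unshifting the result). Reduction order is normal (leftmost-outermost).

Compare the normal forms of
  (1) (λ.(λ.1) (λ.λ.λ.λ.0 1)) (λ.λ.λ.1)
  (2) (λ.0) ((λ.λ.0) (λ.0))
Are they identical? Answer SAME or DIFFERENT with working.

Answer: DIFFERENT — A ⇓ λ.λ.λ.1, B ⇓ λ.0

Derivation:
Term A:
  start: (λ.(λ.1) (λ.λ.λ.λ.0 1)) (λ.λ.λ.1)
  [1] (λ.λ.λ.λ.1) (λ.λ.λ.λ.0 1)
  [2] λ.λ.λ.1

Term B:
  start: (λ.0) ((λ.λ.0) (λ.0))
  [1] (λ.λ.0) (λ.0)
  [2] λ.0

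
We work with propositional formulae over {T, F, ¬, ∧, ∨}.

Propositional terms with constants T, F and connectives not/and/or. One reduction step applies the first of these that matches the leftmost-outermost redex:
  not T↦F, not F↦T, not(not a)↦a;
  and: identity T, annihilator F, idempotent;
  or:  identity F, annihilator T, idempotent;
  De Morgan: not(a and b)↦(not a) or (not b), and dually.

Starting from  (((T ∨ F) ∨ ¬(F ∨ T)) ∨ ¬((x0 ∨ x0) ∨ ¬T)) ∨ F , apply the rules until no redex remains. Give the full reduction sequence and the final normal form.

Answer: normal form = T  (in 4 steps)

Working:
  start: (((T ∨ F) ∨ ¬(F ∨ T)) ∨ ¬((x0 ∨ x0) ∨ ¬T)) ∨ F
  step 1: ((T ∨ F) ∨ ¬(F ∨ T)) ∨ ¬((x0 ∨ x0) ∨ ¬T)
  step 2: (T ∨ ¬(F ∨ T)) ∨ ¬((x0 ∨ x0) ∨ ¬T)
  step 3: T ∨ ¬((x0 ∨ x0) ∨ ¬T)
  step 4: T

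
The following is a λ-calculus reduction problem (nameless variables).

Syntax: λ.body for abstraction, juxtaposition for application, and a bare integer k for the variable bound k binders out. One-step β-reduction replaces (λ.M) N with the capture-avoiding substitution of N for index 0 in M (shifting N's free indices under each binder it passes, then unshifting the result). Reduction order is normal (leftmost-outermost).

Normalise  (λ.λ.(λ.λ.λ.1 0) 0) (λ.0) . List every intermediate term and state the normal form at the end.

Answer: normal form = λ.λ.λ.1 0  (in 2 steps)

Reduction:
  start: (λ.λ.(λ.λ.λ.1 0) 0) (λ.0)
  →1  λ.(λ.λ.λ.1 0) 0
  →2  λ.λ.λ.1 0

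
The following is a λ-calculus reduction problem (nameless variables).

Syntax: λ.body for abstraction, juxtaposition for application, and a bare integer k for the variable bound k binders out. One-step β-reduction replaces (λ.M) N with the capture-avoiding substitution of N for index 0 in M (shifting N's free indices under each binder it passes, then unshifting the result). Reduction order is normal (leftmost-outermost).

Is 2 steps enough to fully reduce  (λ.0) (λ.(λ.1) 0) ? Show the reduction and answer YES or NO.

  start: (λ.0) (λ.(λ.1) 0)
  →1  λ.(λ.1) 0
  →2  λ.0

Answer: YES — reaches normal form λ.0 in 2 ≤ 2 steps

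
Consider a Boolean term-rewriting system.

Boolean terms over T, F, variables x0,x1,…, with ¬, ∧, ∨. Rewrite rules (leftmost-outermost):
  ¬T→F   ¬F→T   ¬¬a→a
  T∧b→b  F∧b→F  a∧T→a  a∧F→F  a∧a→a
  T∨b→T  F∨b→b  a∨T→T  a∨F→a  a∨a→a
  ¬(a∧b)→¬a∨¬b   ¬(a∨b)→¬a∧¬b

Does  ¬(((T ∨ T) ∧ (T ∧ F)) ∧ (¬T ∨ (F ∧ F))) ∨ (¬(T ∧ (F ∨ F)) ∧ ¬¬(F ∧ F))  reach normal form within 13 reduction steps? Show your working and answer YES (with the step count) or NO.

  start: ¬(((T ∨ T) ∧ (T ∧ F)) ∧ (¬T ∨ (F ∧ F))) ∨ (¬(T ∧ (F ∨ F)) ∧ ¬¬(F ∧ F))
  →1  (¬((T ∨ T) ∧ (T ∧ F)) ∨ ¬(¬T ∨ (F ∧ F))) ∨ (¬(T ∧ (F ∨ F)) ∧ ¬¬(F ∧ F))
  →2  ((¬(T ∨ T) ∨ ¬(T ∧ F)) ∨ ¬(¬T ∨ (F ∧ F))) ∨ (¬(T ∧ (F ∨ F)) ∧ ¬¬(F ∧ F))
  →3  (((¬T ∧ ¬T) ∨ ¬(T ∧ F)) ∨ ¬(¬T ∨ (F ∧ F))) ∨ (¬(T ∧ (F ∨ F)) ∧ ¬¬(F ∧ F))
  →4  ((¬T ∨ ¬(T ∧ F)) ∨ ¬(¬T ∨ (F ∧ F))) ∨ (¬(T ∧ (F ∨ F)) ∧ ¬¬(F ∧ F))
  →5  ((F ∨ ¬(T ∧ F)) ∨ ¬(¬T ∨ (F ∧ F))) ∨ (¬(T ∧ (F ∨ F)) ∧ ¬¬(F ∧ F))
  →6  (¬(T ∧ F) ∨ ¬(¬T ∨ (F ∧ F))) ∨ (¬(T ∧ (F ∨ F)) ∧ ¬¬(F ∧ F))
  →7  ((¬T ∨ ¬F) ∨ ¬(¬T ∨ (F ∧ F))) ∨ (¬(T ∧ (F ∨ F)) ∧ ¬¬(F ∧ F))
  →8  ((F ∨ ¬F) ∨ ¬(¬T ∨ (F ∧ F))) ∨ (¬(T ∧ (F ∨ F)) ∧ ¬¬(F ∧ F))
  →9  (¬F ∨ ¬(¬T ∨ (F ∧ F))) ∨ (¬(T ∧ (F ∨ F)) ∧ ¬¬(F ∧ F))
  →10  (T ∨ ¬(¬T ∨ (F ∧ F))) ∨ (¬(T ∧ (F ∨ F)) ∧ ¬¬(F ∧ F))
  →11  T ∨ (¬(T ∧ (F ∨ F)) ∧ ¬¬(F ∧ F))
  →12  T

Answer: YES — reaches normal form T in 12 ≤ 13 steps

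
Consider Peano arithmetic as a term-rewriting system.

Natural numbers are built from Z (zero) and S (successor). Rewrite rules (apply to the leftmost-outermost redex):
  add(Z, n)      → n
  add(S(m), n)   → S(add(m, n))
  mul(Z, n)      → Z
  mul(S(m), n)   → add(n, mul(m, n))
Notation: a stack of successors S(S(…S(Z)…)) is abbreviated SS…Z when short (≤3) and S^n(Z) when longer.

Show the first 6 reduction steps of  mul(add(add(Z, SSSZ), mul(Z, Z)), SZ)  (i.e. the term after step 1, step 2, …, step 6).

  start: mul(add(add(Z, SSSZ), mul(Z, Z)), SZ)
  step 1: mul(add(SSSZ, mul(Z, Z)), SZ)
  step 2: mul(S(add(SSZ, mul(Z, Z))), SZ)
  step 3: add(SZ, mul(add(SSZ, mul(Z, Z)), SZ))
  step 4: S(add(Z, mul(add(SSZ, mul(Z, Z)), SZ)))
  step 5: S(mul(add(SSZ, mul(Z, Z)), SZ))
  step 6: S(mul(S(add(SZ, mul(Z, Z))), SZ))

Answer: after 6 steps: S(mul(S(add(SZ, mul(Z, Z))), SZ))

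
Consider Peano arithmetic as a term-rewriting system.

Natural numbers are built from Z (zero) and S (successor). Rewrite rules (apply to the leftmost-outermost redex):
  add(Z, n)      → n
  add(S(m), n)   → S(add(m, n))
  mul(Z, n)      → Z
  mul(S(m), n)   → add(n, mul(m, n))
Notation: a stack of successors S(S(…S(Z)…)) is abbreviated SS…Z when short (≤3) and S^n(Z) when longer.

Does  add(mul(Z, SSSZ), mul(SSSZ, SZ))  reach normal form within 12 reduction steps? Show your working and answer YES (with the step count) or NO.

Answer: YES — reaches normal form SSSZ in 12 ≤ 12 steps

Working:
  start: add(mul(Z, SSSZ), mul(SSSZ, SZ))
  [1] add(Z, mul(SSSZ, SZ))
  [2] mul(SSSZ, SZ)
  [3] add(SZ, mul(SSZ, SZ))
  [4] S(add(Z, mul(SSZ, SZ)))
  [5] S(mul(SSZ, SZ))
  [6] S(add(SZ, mul(SZ, SZ)))
  [7] S(S(add(Z, mul(SZ, SZ))))
  [8] S(S(mul(SZ, SZ)))
  [9] S(S(add(SZ, mul(Z, SZ))))
  [10] S(S(S(add(Z, mul(Z, SZ)))))
  [11] S(S(S(mul(Z, SZ))))
  [12] SSSZ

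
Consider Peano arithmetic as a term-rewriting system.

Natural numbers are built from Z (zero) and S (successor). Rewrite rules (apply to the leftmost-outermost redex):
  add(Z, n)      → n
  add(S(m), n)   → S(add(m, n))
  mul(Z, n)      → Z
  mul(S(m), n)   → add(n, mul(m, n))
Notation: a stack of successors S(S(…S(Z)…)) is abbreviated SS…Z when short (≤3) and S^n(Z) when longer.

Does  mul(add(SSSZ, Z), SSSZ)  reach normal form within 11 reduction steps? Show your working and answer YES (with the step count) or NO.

  start: mul(add(SSSZ, Z), SSSZ)
  [1] mul(S(add(SSZ, Z)), SSSZ)
  [2] add(SSSZ, mul(add(SSZ, Z), SSSZ))
  [3] S(add(SSZ, mul(add(SSZ, Z), SSSZ)))
  [4] S(S(add(SZ, mul(add(SSZ, Z), SSSZ))))
  [5] S(S(S(add(Z, mul(add(SSZ, Z), SSSZ)))))
  [6] S(S(S(mul(add(SSZ, Z), SSSZ))))
  [7] S(S(S(mul(S(add(SZ, Z)), SSSZ))))
  [8] S(S(S(add(SSSZ, mul(add(SZ, Z), SSSZ)))))
  [9] S(S(S(S(add(SSZ, mul(add(SZ, Z), SSSZ))))))
  [10] S(S(S(S(S(add(SZ, mul(add(SZ, Z), SSSZ)))))))
  [11] S(S(S(S(S(S(add(Z, mul(add(SZ, Z), SSSZ))))))))

Answer: NO — after 11 steps the term is S(S(S(S(S(S(add(Z, mul(add(SZ, Z), SSSZ)))))))), not yet normal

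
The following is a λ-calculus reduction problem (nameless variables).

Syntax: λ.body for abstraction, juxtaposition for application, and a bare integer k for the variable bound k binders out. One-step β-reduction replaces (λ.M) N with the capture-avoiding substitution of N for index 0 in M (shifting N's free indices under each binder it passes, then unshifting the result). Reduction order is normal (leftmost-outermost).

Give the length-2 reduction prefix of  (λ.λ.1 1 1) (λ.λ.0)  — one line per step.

  start: (λ.λ.1 1 1) (λ.λ.0)
  →1  λ.(λ.λ.0) (λ.λ.0) (λ.λ.0)
  →2  λ.(λ.0) (λ.λ.0)

Answer: after 2 steps: λ.(λ.0) (λ.λ.0)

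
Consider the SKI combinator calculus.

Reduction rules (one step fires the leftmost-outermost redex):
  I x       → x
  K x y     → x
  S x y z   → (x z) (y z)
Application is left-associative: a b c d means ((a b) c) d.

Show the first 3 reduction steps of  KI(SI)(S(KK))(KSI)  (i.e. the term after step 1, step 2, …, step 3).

Answer: after 3 steps: S(KK)S

Reduction:
  start: KI(SI)(S(KK))(KSI)
  →1  I(S(KK))(KSI)
  →2  S(KK)(KSI)
  →3  S(KK)S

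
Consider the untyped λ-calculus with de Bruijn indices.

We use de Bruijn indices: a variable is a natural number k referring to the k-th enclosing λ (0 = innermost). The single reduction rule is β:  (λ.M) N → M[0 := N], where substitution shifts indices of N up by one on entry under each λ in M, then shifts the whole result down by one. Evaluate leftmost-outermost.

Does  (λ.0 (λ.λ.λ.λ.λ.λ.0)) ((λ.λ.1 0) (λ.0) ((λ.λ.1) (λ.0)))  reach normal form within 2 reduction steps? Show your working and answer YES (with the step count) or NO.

  start: (λ.0 (λ.λ.λ.λ.λ.λ.0)) ((λ.λ.1 0) (λ.0) ((λ.λ.1) (λ.0)))
  step 1: (λ.λ.1 0) (λ.0) ((λ.λ.1) (λ.0)) (λ.λ.λ.λ.λ.λ.0)
  step 2: (λ.(λ.0) 0) ((λ.λ.1) (λ.0)) (λ.λ.λ.λ.λ.λ.0)

Answer: NO — after 2 steps the term is (λ.(λ.0) 0) ((λ.λ.1) (λ.0)) (λ.λ.λ.λ.λ.λ.0), not yet normal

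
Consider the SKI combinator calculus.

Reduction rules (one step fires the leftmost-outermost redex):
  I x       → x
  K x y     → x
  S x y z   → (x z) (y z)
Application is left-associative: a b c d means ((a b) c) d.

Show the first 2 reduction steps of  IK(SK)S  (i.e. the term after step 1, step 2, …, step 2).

  start: IK(SK)S
  step 1: K(SK)S
  step 2: SK

Answer: after 2 steps: SK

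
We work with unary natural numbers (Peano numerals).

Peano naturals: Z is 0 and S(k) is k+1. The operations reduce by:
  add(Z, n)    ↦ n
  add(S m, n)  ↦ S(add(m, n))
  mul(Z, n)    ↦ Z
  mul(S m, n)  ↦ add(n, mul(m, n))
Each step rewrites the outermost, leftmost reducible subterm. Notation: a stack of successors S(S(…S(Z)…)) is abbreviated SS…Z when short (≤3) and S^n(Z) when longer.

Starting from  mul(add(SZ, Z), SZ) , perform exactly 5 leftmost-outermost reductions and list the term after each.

Answer: after 5 steps: S(mul(Z, SZ))

Reduction:
  start: mul(add(SZ, Z), SZ)
  step 1: mul(S(add(Z, Z)), SZ)
  step 2: add(SZ, mul(add(Z, Z), SZ))
  step 3: S(add(Z, mul(add(Z, Z), SZ)))
  step 4: S(mul(add(Z, Z), SZ))
  step 5: S(mul(Z, SZ))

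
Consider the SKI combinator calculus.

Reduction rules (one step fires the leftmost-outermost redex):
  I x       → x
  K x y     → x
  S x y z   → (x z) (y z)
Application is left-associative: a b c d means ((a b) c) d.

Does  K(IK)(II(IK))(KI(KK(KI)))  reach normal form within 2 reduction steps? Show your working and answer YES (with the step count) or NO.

  start: K(IK)(II(IK))(KI(KK(KI)))
  →1  IK(KI(KK(KI)))
  →2  K(KI(KK(KI)))

Answer: NO — after 2 steps the term is K(KI(KK(KI))), not yet normal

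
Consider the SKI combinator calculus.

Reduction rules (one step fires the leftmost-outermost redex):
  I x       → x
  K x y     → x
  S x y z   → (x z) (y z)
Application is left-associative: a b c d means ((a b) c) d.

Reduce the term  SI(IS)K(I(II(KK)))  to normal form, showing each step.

  start: SI(IS)K(I(II(KK)))
  →1  IK(ISK)(I(II(KK)))
  →2  K(ISK)(I(II(KK)))
  →3  ISK
  →4  SK

Answer: normal form = SK  (in 4 steps)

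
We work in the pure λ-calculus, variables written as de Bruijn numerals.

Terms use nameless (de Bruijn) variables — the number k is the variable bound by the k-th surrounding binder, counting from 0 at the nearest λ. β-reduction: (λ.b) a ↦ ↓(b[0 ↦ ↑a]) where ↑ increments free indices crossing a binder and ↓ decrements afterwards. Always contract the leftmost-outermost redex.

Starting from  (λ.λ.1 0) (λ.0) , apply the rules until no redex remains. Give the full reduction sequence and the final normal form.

  start: (λ.λ.1 0) (λ.0)
  [1] λ.(λ.0) 0
  [2] λ.0

Answer: normal form = λ.0  (in 2 steps)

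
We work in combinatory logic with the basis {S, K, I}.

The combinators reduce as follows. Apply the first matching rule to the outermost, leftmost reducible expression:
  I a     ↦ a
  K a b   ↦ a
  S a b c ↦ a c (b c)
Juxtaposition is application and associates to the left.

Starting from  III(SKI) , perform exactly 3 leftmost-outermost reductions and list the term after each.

Answer: after 3 steps: SKI

Working:
  start: III(SKI)
  [1] II(SKI)
  [2] I(SKI)
  [3] SKI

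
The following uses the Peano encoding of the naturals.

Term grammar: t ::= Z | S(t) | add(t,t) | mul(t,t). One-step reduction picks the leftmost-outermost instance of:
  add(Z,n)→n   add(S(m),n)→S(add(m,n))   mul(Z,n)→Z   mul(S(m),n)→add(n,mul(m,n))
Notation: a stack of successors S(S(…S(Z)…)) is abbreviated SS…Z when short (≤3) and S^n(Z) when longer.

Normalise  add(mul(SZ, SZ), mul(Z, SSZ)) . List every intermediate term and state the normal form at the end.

Answer: normal form = SZ  (in 7 steps)

Derivation:
  start: add(mul(SZ, SZ), mul(Z, SSZ))
  step 1: add(add(SZ, mul(Z, SZ)), mul(Z, SSZ))
  step 2: add(S(add(Z, mul(Z, SZ))), mul(Z, SSZ))
  step 3: S(add(add(Z, mul(Z, SZ)), mul(Z, SSZ)))
  step 4: S(add(mul(Z, SZ), mul(Z, SSZ)))
  step 5: S(add(Z, mul(Z, SSZ)))
  step 6: S(mul(Z, SSZ))
  step 7: SZ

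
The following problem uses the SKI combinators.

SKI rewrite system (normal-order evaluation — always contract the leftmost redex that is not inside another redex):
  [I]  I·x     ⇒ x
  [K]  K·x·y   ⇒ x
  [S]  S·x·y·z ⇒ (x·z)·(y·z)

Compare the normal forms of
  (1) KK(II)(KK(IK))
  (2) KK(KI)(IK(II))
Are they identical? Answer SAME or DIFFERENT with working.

Term A:
  start: KK(II)(KK(IK))
  step 1: K(KK(IK))
  step 2: KK

Term B:
  start: KK(KI)(IK(II))
  step 1: K(IK(II))
  step 2: K(K(II))
  step 3: K(KI)

Answer: DIFFERENT — A ⇓ KK, B ⇓ K(KI)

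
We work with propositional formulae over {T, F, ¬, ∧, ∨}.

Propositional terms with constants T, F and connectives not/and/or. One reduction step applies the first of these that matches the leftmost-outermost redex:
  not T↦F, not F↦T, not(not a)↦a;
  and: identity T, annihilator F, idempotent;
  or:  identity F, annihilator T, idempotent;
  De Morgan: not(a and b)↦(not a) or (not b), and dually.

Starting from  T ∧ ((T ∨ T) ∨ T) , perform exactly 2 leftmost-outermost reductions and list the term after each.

  start: T ∧ ((T ∨ T) ∨ T)
  →1  (T ∨ T) ∨ T
  →2  T

Answer: after 2 steps: T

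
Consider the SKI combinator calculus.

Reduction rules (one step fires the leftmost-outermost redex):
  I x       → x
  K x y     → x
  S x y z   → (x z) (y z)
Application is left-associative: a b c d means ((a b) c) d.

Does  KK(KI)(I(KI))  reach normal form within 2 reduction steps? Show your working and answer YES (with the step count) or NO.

  start: KK(KI)(I(KI))
  [1] K(I(KI))
  [2] K(KI)

Answer: YES — reaches normal form K(KI) in 2 ≤ 2 steps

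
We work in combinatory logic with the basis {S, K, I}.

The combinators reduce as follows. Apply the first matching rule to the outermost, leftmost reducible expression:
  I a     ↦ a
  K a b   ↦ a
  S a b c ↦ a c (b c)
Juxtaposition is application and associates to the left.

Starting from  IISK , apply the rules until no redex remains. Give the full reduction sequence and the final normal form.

  start: IISK
  →1  ISK
  →2  SK

Answer: normal form = SK  (in 2 steps)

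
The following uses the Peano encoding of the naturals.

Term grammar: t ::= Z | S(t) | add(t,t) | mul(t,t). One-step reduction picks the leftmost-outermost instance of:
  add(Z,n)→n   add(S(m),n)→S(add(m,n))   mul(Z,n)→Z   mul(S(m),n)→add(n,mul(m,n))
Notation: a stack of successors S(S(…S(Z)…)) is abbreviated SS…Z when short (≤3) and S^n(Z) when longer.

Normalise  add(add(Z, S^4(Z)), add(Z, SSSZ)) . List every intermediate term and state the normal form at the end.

  start: add(add(Z, S^4(Z)), add(Z, SSSZ))
  [1] add(S^4(Z), add(Z, SSSZ))
  [2] S(add(SSSZ, add(Z, SSSZ)))
  [3] S(S(add(SSZ, add(Z, SSSZ))))
  [4] S(S(S(add(SZ, add(Z, SSSZ)))))
  [5] S(S(S(S(add(Z, add(Z, SSSZ))))))
  [6] S(S(S(S(add(Z, SSSZ)))))
  [7] S^7(Z)

Answer: normal form = S^7(Z)  (in 7 steps)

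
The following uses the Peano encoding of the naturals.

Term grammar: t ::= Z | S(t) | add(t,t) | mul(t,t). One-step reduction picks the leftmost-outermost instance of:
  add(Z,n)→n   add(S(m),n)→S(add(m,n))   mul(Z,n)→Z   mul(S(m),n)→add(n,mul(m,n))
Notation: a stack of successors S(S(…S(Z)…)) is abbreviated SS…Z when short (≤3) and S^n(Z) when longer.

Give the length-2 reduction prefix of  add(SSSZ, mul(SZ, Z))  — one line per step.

Answer: after 2 steps: S(S(add(SZ, mul(SZ, Z))))

Working:
  start: add(SSSZ, mul(SZ, Z))
  [1] S(add(SSZ, mul(SZ, Z)))
  [2] S(S(add(SZ, mul(SZ, Z))))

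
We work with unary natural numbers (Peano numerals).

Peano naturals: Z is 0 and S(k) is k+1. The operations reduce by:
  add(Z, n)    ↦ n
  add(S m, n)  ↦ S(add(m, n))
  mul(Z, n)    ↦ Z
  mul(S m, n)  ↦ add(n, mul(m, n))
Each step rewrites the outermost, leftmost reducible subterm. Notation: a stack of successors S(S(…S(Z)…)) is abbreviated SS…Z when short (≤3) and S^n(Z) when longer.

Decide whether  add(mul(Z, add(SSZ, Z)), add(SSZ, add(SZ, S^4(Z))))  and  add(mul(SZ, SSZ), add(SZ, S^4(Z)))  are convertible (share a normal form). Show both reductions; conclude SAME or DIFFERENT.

Term A:
  start: add(mul(Z, add(SSZ, Z)), add(SSZ, add(SZ, S^4(Z))))
  step 1: add(Z, add(SSZ, add(SZ, S^4(Z))))
  step 2: add(SSZ, add(SZ, S^4(Z)))
  step 3: S(add(SZ, add(SZ, S^4(Z))))
  step 4: S(S(add(Z, add(SZ, S^4(Z)))))
  step 5: S(S(add(SZ, S^4(Z))))
  step 6: S(S(S(add(Z, S^4(Z)))))
  step 7: S^7(Z)

Term B:
  start: add(mul(SZ, SSZ), add(SZ, S^4(Z)))
  step 1: add(add(SSZ, mul(Z, SSZ)), add(SZ, S^4(Z)))
  step 2: add(S(add(SZ, mul(Z, SSZ))), add(SZ, S^4(Z)))
  step 3: S(add(add(SZ, mul(Z, SSZ)), add(SZ, S^4(Z))))
  step 4: S(add(S(add(Z, mul(Z, SSZ))), add(SZ, S^4(Z))))
  step 5: S(S(add(add(Z, mul(Z, SSZ)), add(SZ, S^4(Z)))))
  step 6: S(S(add(mul(Z, SSZ), add(SZ, S^4(Z)))))
  step 7: S(S(add(Z, add(SZ, S^4(Z)))))
  step 8: S(S(add(SZ, S^4(Z))))
  step 9: S(S(S(add(Z, S^4(Z)))))
  step 10: S^7(Z)

Answer: SAME — A ⇓ S^7(Z), B ⇓ S^7(Z)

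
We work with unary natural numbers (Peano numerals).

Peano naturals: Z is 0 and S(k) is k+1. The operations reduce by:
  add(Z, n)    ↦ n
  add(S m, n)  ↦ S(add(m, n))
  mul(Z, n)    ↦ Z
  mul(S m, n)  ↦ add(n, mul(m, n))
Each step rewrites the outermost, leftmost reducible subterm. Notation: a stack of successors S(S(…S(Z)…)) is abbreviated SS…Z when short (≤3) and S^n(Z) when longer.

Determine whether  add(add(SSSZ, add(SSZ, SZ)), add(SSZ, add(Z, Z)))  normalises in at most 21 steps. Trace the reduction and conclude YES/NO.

  start: add(add(SSSZ, add(SSZ, SZ)), add(SSZ, add(Z, Z)))
  step 1: add(S(add(SSZ, add(SSZ, SZ))), add(SSZ, add(Z, Z)))
  step 2: S(add(add(SSZ, add(SSZ, SZ)), add(SSZ, add(Z, Z))))
  step 3: S(add(S(add(SZ, add(SSZ, SZ))), add(SSZ, add(Z, Z))))
  step 4: S(S(add(add(SZ, add(SSZ, SZ)), add(SSZ, add(Z, Z)))))
  step 5: S(S(add(S(add(Z, add(SSZ, SZ))), add(SSZ, add(Z, Z)))))
  step 6: S(S(S(add(add(Z, add(SSZ, SZ)), add(SSZ, add(Z, Z))))))
  step 7: S(S(S(add(add(SSZ, SZ), add(SSZ, add(Z, Z))))))
  step 8: S(S(S(add(S(add(SZ, SZ)), add(SSZ, add(Z, Z))))))
  step 9: S(S(S(S(add(add(SZ, SZ), add(SSZ, add(Z, Z)))))))
  step 10: S(S(S(S(add(S(add(Z, SZ)), add(SSZ, add(Z, Z)))))))
  step 11: S(S(S(S(S(add(add(Z, SZ), add(SSZ, add(Z, Z))))))))
  step 12: S(S(S(S(S(add(SZ, add(SSZ, add(Z, Z))))))))
  step 13: S(S(S(S(S(S(add(Z, add(SSZ, add(Z, Z)))))))))
  step 14: S(S(S(S(S(S(add(SSZ, add(Z, Z))))))))
  step 15: S(S(S(S(S(S(S(add(SZ, add(Z, Z)))))))))
  step 16: S(S(S(S(S(S(S(S(add(Z, add(Z, Z))))))))))
  step 17: S(S(S(S(S(S(S(S(add(Z, Z)))))))))
  step 18: S^8(Z)

Answer: YES — reaches normal form S^8(Z) in 18 ≤ 21 steps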